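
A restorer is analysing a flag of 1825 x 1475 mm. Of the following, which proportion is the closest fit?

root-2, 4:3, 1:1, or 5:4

5:4

1825/1475 ≈ 1.237. Nearest candidates are 5:4 (1.250, off by 0.013) and 4:3 (1.333, off by 0.096).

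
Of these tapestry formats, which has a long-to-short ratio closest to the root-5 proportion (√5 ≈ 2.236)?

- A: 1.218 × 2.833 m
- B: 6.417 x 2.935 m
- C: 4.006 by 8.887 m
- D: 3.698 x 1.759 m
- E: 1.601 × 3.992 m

Target root-5 ≈ 2.236.
A: 2.326 (Δ0.090)  B: 2.186 (Δ0.050)  C: 2.218 (Δ0.018)  D: 2.102 (Δ0.134)  E: 2.493 (Δ0.257)

C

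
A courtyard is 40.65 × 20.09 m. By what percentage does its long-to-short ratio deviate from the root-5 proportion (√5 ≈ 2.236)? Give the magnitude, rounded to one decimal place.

Ratio = 40.65 / 20.09 ≈ 2.0234.
Ideal root-5 ≈ 2.2361. |2.0234 − 2.2361| / 2.2361 ≈ 9.51% → 9.5%.

9.5%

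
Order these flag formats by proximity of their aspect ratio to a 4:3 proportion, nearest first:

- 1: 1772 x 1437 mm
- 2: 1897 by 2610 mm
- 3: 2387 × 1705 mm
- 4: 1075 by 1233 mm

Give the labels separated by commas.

2, 3, 1, 4

Ratios: 1 = 1772 / 1437 ≈ 1.233; 2 = 2610 / 1897 ≈ 1.376; 3 = 2387 / 1705 ≈ 1.400; 4 = 1233 / 1075 ≈ 1.147.
|Δ from 1.333|: 1 0.100; 2 0.043; 3 0.067; 4 0.186.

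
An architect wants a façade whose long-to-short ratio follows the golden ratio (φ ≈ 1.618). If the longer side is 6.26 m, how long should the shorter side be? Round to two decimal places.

golden ratio ≈ 1.61803.
Shorter side = 6.26 ÷ 1.61803 ≈ 3.8689 → 3.87 m.

3.87 m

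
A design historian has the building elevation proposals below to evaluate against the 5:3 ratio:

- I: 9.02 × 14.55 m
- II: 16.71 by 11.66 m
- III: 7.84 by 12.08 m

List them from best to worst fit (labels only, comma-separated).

I, III, II

Ratios: I = 14.55 / 9.02 ≈ 1.613; II = 16.71 / 11.66 ≈ 1.433; III = 12.08 / 7.84 ≈ 1.541.
|Δ from 1.667|: I 0.054; II 0.234; III 0.126.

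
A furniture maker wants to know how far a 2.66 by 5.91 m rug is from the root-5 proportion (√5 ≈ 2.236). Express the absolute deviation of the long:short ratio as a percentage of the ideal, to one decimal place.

Ratio = 5.91 / 2.66 ≈ 2.2218.
Ideal root-5 ≈ 2.2361. |2.2218 − 2.2361| / 2.2361 ≈ 0.64% → 0.6%.

0.6%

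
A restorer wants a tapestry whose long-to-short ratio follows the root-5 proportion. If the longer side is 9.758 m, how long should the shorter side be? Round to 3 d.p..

4.364 m

root-5 ≈ 2.23607.
Shorter side = 9.758 ÷ 2.23607 ≈ 4.36391 → 4.364 m.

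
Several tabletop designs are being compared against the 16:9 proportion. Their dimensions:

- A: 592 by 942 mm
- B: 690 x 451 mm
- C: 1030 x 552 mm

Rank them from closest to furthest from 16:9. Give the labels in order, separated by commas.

C, A, B

Ratios: A = 942 / 592 ≈ 1.591; B = 690 / 451 ≈ 1.530; C = 1030 / 552 ≈ 1.866.
|Δ from 1.778|: A 0.187; B 0.248; C 0.088.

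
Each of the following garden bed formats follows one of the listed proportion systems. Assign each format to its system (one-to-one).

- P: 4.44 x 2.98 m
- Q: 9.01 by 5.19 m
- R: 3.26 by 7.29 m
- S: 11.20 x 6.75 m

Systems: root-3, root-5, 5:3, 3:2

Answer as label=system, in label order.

P=3:2, Q=root-3, R=root-5, S=5:3

P = 4.44/2.98 ≈ 1.490 → 3:2 (1.500)
Q = 9.01/5.19 ≈ 1.736 → root-3 (1.732)
R = 7.29/3.26 ≈ 2.236 → root-5 (2.236)
S = 11.20/6.75 ≈ 1.659 → 5:3 (1.667)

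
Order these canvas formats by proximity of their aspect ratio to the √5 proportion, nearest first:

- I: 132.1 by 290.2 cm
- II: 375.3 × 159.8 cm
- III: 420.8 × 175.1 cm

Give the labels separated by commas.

I, II, III

Ratios: I = 290.2 / 132.1 ≈ 2.197; II = 375.3 / 159.8 ≈ 2.349; III = 420.8 / 175.1 ≈ 2.403.
|Δ from 2.236|: I 0.039; II 0.113; III 0.167.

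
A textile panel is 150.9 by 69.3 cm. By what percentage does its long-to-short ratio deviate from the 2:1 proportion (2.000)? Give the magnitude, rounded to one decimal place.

Ratio = 150.9 / 69.3 ≈ 2.1775.
Ideal 2:1 = 2.0000. |2.1775 − 2.0000| / 2.0000 ≈ 8.88% → 8.9%.

8.9%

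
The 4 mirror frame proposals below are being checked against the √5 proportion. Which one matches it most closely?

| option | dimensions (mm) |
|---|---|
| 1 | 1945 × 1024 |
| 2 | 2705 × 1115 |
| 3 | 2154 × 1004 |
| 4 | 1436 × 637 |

Ratios (long/short): 1 ≈ 1.899; 2 ≈ 2.426; 3 ≈ 2.145; 4 ≈ 2.254.
root-5 ≈ 2.236; option 4 is nearest (Δ 0.018).

4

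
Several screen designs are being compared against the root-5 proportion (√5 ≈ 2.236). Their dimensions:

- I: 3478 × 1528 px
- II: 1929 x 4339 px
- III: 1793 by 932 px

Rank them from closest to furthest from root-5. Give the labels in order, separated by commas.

I: 3478/1528 ≈ 2.276 → |2.276 − 2.236| = 0.040
II: 4339/1929 ≈ 2.249 → |2.249 − 2.236| = 0.013
III: 1793/932 ≈ 1.924 → |1.924 − 2.236| = 0.312

II, I, III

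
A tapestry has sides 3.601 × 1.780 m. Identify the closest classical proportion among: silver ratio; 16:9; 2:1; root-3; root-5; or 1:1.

2:1

3.601/1.780 ≈ 2.023. Nearest candidates are 2:1 (2.000, off by 0.023) and root-5 (2.236, off by 0.213).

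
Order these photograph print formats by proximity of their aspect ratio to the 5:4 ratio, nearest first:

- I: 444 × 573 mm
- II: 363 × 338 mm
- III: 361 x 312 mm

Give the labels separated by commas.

I: 573/444 ≈ 1.291 → |1.291 − 1.250| = 0.041
II: 363/338 ≈ 1.074 → |1.074 − 1.250| = 0.176
III: 361/312 ≈ 1.157 → |1.157 − 1.250| = 0.093

I, III, II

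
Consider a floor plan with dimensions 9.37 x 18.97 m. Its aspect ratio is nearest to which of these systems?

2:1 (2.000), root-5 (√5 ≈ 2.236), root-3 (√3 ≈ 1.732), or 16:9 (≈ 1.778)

18.97/9.37 ≈ 2.025. Nearest candidates are 2:1 (2.000, off by 0.025) and root-5 (2.236, off by 0.211).

2:1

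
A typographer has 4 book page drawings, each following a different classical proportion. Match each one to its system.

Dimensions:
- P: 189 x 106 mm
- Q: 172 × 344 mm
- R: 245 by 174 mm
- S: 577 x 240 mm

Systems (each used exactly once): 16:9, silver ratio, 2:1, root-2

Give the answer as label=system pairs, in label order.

P = 189/106 ≈ 1.783 → 16:9 (1.778)
Q = 344/172 ≈ 2.000 → 2:1 (2.000)
R = 245/174 ≈ 1.408 → root-2 (1.414)
S = 577/240 ≈ 2.404 → silver ratio (2.414)

P=16:9, Q=2:1, R=root-2, S=silver ratio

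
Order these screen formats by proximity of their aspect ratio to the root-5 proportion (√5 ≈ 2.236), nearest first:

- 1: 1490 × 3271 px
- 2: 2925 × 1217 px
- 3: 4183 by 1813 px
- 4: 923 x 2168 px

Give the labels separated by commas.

1, 3, 4, 2

Ratios: 1 = 3271 / 1490 ≈ 2.195; 2 = 2925 / 1217 ≈ 2.403; 3 = 4183 / 1813 ≈ 2.307; 4 = 2168 / 923 ≈ 2.349.
|Δ from 2.236|: 1 0.041; 2 0.167; 3 0.071; 4 0.113.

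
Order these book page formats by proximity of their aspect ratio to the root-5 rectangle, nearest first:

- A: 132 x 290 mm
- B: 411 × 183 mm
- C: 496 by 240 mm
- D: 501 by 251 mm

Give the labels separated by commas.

B, A, C, D

A: 290/132 ≈ 2.197 → |2.197 − 2.236| = 0.039
B: 411/183 ≈ 2.246 → |2.246 − 2.236| = 0.010
C: 496/240 ≈ 2.067 → |2.067 − 2.236| = 0.169
D: 501/251 ≈ 1.996 → |1.996 − 2.236| = 0.240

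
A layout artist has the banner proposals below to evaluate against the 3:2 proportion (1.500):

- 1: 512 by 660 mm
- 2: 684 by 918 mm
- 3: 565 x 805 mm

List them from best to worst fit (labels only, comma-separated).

3, 2, 1

1: 660/512 ≈ 1.289 → |1.289 − 1.500| = 0.211
2: 918/684 ≈ 1.342 → |1.342 − 1.500| = 0.158
3: 805/565 ≈ 1.425 → |1.425 − 1.500| = 0.075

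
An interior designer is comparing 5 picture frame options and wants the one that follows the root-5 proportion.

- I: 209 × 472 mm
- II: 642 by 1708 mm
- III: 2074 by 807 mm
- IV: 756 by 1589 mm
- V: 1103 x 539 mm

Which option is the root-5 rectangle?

I

Target root-5 ≈ 2.236.
I: 2.258 (Δ0.022)  II: 2.660 (Δ0.424)  III: 2.570 (Δ0.334)  IV: 2.102 (Δ0.134)  V: 2.046 (Δ0.190)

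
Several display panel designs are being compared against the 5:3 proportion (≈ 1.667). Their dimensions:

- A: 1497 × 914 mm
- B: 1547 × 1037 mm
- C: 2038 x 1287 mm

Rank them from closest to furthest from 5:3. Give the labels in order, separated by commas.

A: 1497/914 ≈ 1.638 → |1.638 − 1.667| = 0.029
B: 1547/1037 ≈ 1.492 → |1.492 − 1.667| = 0.175
C: 2038/1287 ≈ 1.584 → |1.584 − 1.667| = 0.083

A, C, B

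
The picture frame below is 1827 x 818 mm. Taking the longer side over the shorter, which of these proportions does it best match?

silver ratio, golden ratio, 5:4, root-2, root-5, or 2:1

root-5

1827/818 ≈ 2.233. Nearest candidates are root-5 (2.236, off by 0.003) and silver ratio (2.414, off by 0.181).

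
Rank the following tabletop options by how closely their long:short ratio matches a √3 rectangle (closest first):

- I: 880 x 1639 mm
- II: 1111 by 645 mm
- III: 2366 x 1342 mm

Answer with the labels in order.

Ratios: I = 1639 / 880 ≈ 1.863; II = 1111 / 645 ≈ 1.722; III = 2366 / 1342 ≈ 1.763.
|Δ from 1.732|: I 0.131; II 0.010; III 0.031.

II, III, I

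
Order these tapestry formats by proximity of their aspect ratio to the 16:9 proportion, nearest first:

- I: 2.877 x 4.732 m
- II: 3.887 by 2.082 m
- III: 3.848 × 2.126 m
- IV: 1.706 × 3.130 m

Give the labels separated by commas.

III, IV, II, I

Ratios: I = 4.732 / 2.877 ≈ 1.645; II = 3.887 / 2.082 ≈ 1.867; III = 3.848 / 2.126 ≈ 1.810; IV = 3.130 / 1.706 ≈ 1.835.
|Δ from 1.778|: I 0.133; II 0.089; III 0.032; IV 0.057.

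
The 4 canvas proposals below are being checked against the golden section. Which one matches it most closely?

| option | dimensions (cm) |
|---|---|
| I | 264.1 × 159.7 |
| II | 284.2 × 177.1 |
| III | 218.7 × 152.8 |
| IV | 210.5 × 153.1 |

Ratios (long/short): I ≈ 1.654; II ≈ 1.605; III ≈ 1.431; IV ≈ 1.375.
golden ratio ≈ 1.618; option II is nearest (Δ 0.013).

II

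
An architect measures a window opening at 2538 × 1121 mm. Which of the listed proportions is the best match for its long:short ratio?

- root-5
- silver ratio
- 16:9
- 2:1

root-5

2538/1121 ≈ 2.264. Nearest candidates are root-5 (2.236, off by 0.028) and silver ratio (2.414, off by 0.150).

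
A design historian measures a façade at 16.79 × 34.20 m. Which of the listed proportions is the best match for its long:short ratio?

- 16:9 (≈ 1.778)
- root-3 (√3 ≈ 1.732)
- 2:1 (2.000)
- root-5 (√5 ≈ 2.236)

2:1

34.20/16.79 ≈ 2.037. Nearest candidates are 2:1 (2.000, off by 0.037) and root-5 (2.236, off by 0.199).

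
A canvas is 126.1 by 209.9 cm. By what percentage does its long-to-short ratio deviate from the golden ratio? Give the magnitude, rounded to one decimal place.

2.9%

Ratio = 209.9 / 126.1 ≈ 1.6646.
Ideal golden ratio ≈ 1.6180. |1.6646 − 1.6180| / 1.6180 ≈ 2.88% → 2.9%.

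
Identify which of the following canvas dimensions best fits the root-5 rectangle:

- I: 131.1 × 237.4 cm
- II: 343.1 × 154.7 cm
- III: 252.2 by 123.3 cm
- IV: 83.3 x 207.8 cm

Target root-5 ≈ 2.236.
I: 1.811 (Δ0.425)  II: 2.218 (Δ0.018)  III: 2.045 (Δ0.191)  IV: 2.495 (Δ0.259)

II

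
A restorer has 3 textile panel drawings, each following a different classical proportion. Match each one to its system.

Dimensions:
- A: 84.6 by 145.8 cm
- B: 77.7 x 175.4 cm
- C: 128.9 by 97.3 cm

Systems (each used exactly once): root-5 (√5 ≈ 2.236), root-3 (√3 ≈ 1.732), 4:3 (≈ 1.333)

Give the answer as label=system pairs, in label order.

A=root-3, B=root-5, C=4:3

Ratios: A ≈ 1.723; B ≈ 2.257; C ≈ 1.325.
Targets: root-5 ≈ 2.236; root-3 ≈ 1.732; 4:3 ≈ 1.333.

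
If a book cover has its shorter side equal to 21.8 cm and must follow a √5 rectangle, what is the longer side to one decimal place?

48.7 cm

root-5 ≈ 2.23607.
Longer side = 21.8 × 2.23607 ≈ 48.746 → 48.7 cm.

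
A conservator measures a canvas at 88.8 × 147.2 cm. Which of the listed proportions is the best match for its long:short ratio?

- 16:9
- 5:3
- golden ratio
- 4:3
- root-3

5:3

Ratio = 147.2 / 88.8 ≈ 1.658.
Distances: 16:9 1.778 (Δ 0.120); 5:3 1.667 (Δ 0.009); golden ratio 1.618 (Δ 0.040); 4:3 1.333 (Δ 0.325); root-3 1.732 (Δ 0.074).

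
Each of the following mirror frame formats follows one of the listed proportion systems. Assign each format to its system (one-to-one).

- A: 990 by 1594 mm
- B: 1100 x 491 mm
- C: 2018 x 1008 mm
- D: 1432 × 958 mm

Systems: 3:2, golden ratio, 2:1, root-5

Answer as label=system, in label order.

A=golden ratio, B=root-5, C=2:1, D=3:2

A = 1594/990 ≈ 1.610 → golden ratio (1.618)
B = 1100/491 ≈ 2.240 → root-5 (2.236)
C = 2018/1008 ≈ 2.002 → 2:1 (2.000)
D = 1432/958 ≈ 1.495 → 3:2 (1.500)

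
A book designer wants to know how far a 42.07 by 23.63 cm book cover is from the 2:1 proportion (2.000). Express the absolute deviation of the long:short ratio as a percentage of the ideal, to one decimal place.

Ratio = 42.07 / 23.63 ≈ 1.7804.
Ideal 2:1 = 2.0000. |1.7804 − 2.0000| / 2.0000 ≈ 10.98% → 11.0%.

11.0%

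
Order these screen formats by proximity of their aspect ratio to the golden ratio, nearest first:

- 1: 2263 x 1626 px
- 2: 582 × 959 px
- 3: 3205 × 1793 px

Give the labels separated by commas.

1: 2263/1626 ≈ 1.392 → |1.392 − 1.618| = 0.226
2: 959/582 ≈ 1.648 → |1.648 − 1.618| = 0.030
3: 3205/1793 ≈ 1.788 → |1.788 − 1.618| = 0.170

2, 3, 1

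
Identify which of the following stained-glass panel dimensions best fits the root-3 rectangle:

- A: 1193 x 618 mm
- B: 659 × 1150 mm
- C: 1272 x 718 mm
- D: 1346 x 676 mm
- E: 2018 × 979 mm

B

Target root-3 ≈ 1.732.
A: 1.930 (Δ0.198)  B: 1.745 (Δ0.013)  C: 1.772 (Δ0.040)  D: 1.991 (Δ0.259)  E: 2.061 (Δ0.329)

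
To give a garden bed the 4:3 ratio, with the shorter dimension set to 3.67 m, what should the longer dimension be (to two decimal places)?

4:3 ≈ 1.33333.
Longer side = 3.67 × 1.33333 ≈ 4.8933 → 4.89 m.

4.89 m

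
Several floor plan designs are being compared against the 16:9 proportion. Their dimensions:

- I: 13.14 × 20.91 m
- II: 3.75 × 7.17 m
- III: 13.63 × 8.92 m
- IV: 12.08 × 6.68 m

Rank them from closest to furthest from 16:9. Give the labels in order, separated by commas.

Ratios: I = 20.91 / 13.14 ≈ 1.591; II = 7.17 / 3.75 ≈ 1.912; III = 13.63 / 8.92 ≈ 1.528; IV = 12.08 / 6.68 ≈ 1.808.
|Δ from 1.778|: I 0.187; II 0.134; III 0.250; IV 0.030.

IV, II, I, III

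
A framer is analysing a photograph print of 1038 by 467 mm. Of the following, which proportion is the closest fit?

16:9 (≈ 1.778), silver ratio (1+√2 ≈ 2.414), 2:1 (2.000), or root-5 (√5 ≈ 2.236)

1038/467 ≈ 2.223. Nearest candidates are root-5 (2.236, off by 0.013) and silver ratio (2.414, off by 0.191).

root-5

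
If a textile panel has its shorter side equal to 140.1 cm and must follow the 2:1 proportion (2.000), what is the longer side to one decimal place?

280.2 cm

2:1 = 2.00000.
Longer side = 140.1 × 2.00000 ≈ 280.200 → 280.2 cm.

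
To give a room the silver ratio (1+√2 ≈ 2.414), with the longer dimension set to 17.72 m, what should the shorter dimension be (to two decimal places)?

silver ratio ≈ 2.41421.
Shorter side = 17.72 ÷ 2.41421 ≈ 7.3399 → 7.34 m.

7.34 m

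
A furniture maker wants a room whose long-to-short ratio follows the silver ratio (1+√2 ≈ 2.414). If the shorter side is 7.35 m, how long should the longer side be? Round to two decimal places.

silver ratio ≈ 2.41421.
Longer side = 7.35 × 2.41421 ≈ 17.7444 → 17.74 m.

17.74 m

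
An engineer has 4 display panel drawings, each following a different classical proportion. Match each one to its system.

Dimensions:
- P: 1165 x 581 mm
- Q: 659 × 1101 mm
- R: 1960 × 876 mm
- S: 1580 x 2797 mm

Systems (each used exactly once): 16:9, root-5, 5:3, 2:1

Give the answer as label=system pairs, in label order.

P=2:1, Q=5:3, R=root-5, S=16:9

P = 1165/581 ≈ 2.005 → 2:1 (2.000)
Q = 1101/659 ≈ 1.671 → 5:3 (1.667)
R = 1960/876 ≈ 2.237 → root-5 (2.236)
S = 2797/1580 ≈ 1.770 → 16:9 (1.778)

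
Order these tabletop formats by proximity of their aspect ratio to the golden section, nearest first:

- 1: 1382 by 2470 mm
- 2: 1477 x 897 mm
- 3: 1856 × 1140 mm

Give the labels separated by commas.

3, 2, 1

Ratios: 1 = 2470 / 1382 ≈ 1.787; 2 = 1477 / 897 ≈ 1.647; 3 = 1856 / 1140 ≈ 1.628.
|Δ from 1.618|: 1 0.169; 2 0.029; 3 0.010.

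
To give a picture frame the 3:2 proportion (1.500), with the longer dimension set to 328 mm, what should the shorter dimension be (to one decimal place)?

3:2 = 1.50000.
Shorter side = 328 ÷ 1.50000 ≈ 218.667 → 218.7 mm.

218.7 mm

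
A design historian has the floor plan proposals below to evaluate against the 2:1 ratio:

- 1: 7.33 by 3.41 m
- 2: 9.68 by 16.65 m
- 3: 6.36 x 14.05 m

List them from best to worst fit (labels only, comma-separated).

1: 7.33/3.41 ≈ 2.150 → |2.150 − 2.000| = 0.150
2: 16.65/9.68 ≈ 1.720 → |1.720 − 2.000| = 0.280
3: 14.05/6.36 ≈ 2.209 → |2.209 − 2.000| = 0.209

1, 3, 2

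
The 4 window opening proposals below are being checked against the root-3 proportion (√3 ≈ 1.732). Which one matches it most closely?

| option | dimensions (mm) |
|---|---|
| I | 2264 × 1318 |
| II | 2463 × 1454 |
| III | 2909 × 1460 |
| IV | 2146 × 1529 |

I

Target root-3 ≈ 1.732.
I: 1.718 (Δ0.014)  II: 1.694 (Δ0.038)  III: 1.992 (Δ0.260)  IV: 1.404 (Δ0.328)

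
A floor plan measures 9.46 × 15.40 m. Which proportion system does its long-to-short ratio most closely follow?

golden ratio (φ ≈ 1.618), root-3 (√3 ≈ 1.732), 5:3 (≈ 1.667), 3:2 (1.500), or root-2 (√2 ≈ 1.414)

Ratio = 15.40 / 9.46 ≈ 1.628.
Distances: golden ratio 1.618 (Δ 0.010); root-3 1.732 (Δ 0.104); 5:3 1.667 (Δ 0.039); 3:2 1.500 (Δ 0.128); root-2 1.414 (Δ 0.214).

golden ratio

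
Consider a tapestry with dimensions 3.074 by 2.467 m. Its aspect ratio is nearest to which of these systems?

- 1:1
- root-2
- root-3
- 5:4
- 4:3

3.074/2.467 ≈ 1.246. Nearest candidates are 5:4 (1.250, off by 0.004) and 4:3 (1.333, off by 0.087).

5:4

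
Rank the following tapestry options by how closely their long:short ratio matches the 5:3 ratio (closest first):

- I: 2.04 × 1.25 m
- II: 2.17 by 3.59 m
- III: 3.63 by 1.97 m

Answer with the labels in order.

I: 2.04/1.25 ≈ 1.632 → |1.632 − 1.667| = 0.035
II: 3.59/2.17 ≈ 1.654 → |1.654 − 1.667| = 0.013
III: 3.63/1.97 ≈ 1.843 → |1.843 − 1.667| = 0.176

II, I, III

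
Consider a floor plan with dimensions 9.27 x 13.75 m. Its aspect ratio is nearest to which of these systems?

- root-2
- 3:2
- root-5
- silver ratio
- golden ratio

3:2

13.75/9.27 ≈ 1.483. Nearest candidates are 3:2 (1.500, off by 0.017) and root-2 (1.414, off by 0.069).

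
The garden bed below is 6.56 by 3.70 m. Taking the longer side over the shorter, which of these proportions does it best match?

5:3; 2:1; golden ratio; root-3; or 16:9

6.56/3.70 ≈ 1.773. Nearest candidates are 16:9 (1.778, off by 0.005) and root-3 (1.732, off by 0.041).

16:9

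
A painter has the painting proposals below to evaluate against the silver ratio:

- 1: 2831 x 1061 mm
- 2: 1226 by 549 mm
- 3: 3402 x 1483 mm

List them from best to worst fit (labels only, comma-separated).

3, 2, 1

Ratios: 1 = 2831 / 1061 ≈ 2.668; 2 = 1226 / 549 ≈ 2.233; 3 = 3402 / 1483 ≈ 2.294.
|Δ from 2.414|: 1 0.254; 2 0.181; 3 0.120.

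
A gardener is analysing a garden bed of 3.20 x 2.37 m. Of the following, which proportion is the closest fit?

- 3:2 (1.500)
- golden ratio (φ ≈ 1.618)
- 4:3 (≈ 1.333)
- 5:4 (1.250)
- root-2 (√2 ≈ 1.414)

4:3

3.20/2.37 ≈ 1.350. Nearest candidates are 4:3 (1.333, off by 0.017) and root-2 (1.414, off by 0.064).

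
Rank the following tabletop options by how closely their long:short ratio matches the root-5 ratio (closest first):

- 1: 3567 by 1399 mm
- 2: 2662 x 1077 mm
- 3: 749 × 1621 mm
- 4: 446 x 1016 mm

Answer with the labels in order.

Ratios: 1 = 3567 / 1399 ≈ 2.550; 2 = 2662 / 1077 ≈ 2.472; 3 = 1621 / 749 ≈ 2.164; 4 = 1016 / 446 ≈ 2.278.
|Δ from 2.236|: 1 0.314; 2 0.236; 3 0.072; 4 0.042.

4, 3, 2, 1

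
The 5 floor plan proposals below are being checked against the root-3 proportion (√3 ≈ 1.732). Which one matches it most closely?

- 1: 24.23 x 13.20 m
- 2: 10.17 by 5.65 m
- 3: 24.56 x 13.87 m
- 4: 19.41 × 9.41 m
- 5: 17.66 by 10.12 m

Target root-3 ≈ 1.732.
1: 1.836 (Δ0.104)  2: 1.800 (Δ0.068)  3: 1.771 (Δ0.039)  4: 2.063 (Δ0.331)  5: 1.745 (Δ0.013)

5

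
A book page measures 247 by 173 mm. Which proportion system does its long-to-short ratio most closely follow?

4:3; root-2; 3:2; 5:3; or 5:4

root-2

Ratio = 247 / 173 ≈ 1.428.
Distances: 4:3 1.333 (Δ 0.095); root-2 1.414 (Δ 0.014); 3:2 1.500 (Δ 0.072); 5:3 1.667 (Δ 0.239); 5:4 1.250 (Δ 0.178).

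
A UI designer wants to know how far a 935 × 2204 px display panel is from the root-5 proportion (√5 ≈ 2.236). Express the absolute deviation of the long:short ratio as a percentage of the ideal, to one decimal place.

Ratio = 2204 / 935 ≈ 2.3572.
Ideal root-5 ≈ 2.2361. |2.3572 − 2.2361| / 2.2361 ≈ 5.42% → 5.4%.

5.4%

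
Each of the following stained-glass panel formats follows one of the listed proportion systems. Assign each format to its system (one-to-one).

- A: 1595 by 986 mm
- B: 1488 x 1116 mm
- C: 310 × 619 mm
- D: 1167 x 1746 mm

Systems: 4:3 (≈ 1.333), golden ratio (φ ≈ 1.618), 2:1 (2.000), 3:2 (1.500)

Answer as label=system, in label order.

Ratios: A ≈ 1.618; B ≈ 1.333; C ≈ 1.997; D ≈ 1.496.
Targets: 4:3 ≈ 1.333; golden ratio ≈ 1.618; 2:1 ≈ 2.000; 3:2 ≈ 1.500.

A=golden ratio, B=4:3, C=2:1, D=3:2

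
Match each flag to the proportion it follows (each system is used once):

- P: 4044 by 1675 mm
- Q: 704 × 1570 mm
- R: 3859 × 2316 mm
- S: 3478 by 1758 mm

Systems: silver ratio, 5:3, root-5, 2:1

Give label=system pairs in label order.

P=silver ratio, Q=root-5, R=5:3, S=2:1

P = 4044/1675 ≈ 2.414 → silver ratio (2.414)
Q = 1570/704 ≈ 2.230 → root-5 (2.236)
R = 3859/2316 ≈ 1.666 → 5:3 (1.667)
S = 3478/1758 ≈ 1.978 → 2:1 (2.000)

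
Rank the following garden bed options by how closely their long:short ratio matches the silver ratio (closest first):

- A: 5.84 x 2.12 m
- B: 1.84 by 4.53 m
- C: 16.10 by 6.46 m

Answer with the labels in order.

B, C, A

A: 5.84/2.12 ≈ 2.755 → |2.755 − 2.414| = 0.341
B: 4.53/1.84 ≈ 2.462 → |2.462 − 2.414| = 0.048
C: 16.10/6.46 ≈ 2.492 → |2.492 − 2.414| = 0.078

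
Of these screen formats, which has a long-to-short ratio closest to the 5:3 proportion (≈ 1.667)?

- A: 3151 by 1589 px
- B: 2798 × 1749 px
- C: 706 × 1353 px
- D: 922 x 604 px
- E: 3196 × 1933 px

Ratios (long/short): A ≈ 1.983; B ≈ 1.600; C ≈ 1.916; D ≈ 1.526; E ≈ 1.653.
5:3 ≈ 1.667; option E is nearest (Δ 0.014).

E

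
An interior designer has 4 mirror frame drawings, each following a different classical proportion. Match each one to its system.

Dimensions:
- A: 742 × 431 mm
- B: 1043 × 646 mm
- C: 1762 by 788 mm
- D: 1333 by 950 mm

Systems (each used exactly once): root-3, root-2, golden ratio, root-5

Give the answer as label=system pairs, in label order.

Ratios: A ≈ 1.722; B ≈ 1.615; C ≈ 2.236; D ≈ 1.403.
Targets: root-3 ≈ 1.732; root-2 ≈ 1.414; golden ratio ≈ 1.618; root-5 ≈ 2.236.

A=root-3, B=golden ratio, C=root-5, D=root-2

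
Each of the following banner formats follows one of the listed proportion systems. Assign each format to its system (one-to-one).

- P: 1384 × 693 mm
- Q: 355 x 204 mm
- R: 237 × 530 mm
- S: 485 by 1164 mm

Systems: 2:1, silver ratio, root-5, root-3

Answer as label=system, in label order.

P=2:1, Q=root-3, R=root-5, S=silver ratio

Ratios: P ≈ 1.997; Q ≈ 1.740; R ≈ 2.236; S ≈ 2.400.
Targets: 2:1 ≈ 2.000; silver ratio ≈ 2.414; root-5 ≈ 2.236; root-3 ≈ 1.732.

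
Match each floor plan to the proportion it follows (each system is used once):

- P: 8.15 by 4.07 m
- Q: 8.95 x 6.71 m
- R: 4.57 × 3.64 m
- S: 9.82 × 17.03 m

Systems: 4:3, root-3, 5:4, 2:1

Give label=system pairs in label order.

P=2:1, Q=4:3, R=5:4, S=root-3

Ratios: P ≈ 2.002; Q ≈ 1.334; R ≈ 1.255; S ≈ 1.734.
Targets: 4:3 ≈ 1.333; root-3 ≈ 1.732; 5:4 ≈ 1.250; 2:1 ≈ 2.000.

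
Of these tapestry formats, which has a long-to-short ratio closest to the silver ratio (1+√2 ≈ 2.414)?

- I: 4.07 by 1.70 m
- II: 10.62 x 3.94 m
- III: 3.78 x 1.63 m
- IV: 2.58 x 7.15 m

I

Ratios (long/short): I ≈ 2.394; II ≈ 2.695; III ≈ 2.319; IV ≈ 2.771.
silver ratio ≈ 2.414; option I is nearest (Δ 0.020).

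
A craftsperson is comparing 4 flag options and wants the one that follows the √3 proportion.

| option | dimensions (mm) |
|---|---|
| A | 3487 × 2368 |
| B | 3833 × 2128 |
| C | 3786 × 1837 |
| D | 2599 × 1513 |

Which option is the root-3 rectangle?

Ratios (long/short): A ≈ 1.473; B ≈ 1.801; C ≈ 2.061; D ≈ 1.718.
root-3 ≈ 1.732; option D is nearest (Δ 0.014).

D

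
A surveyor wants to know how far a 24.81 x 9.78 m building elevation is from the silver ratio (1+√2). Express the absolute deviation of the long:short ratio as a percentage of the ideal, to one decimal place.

Ratio = 24.81 / 9.78 ≈ 2.5368.
Ideal silver ratio ≈ 2.4142. |2.5368 − 2.4142| / 2.4142 ≈ 5.08% → 5.1%.

5.1%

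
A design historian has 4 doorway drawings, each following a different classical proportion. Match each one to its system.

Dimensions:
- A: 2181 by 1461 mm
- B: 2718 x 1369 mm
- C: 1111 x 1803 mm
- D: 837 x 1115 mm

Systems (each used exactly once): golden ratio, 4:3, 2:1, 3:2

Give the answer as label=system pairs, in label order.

Ratios: A ≈ 1.493; B ≈ 1.985; C ≈ 1.623; D ≈ 1.332.
Targets: golden ratio ≈ 1.618; 4:3 ≈ 1.333; 2:1 ≈ 2.000; 3:2 ≈ 1.500.

A=3:2, B=2:1, C=golden ratio, D=4:3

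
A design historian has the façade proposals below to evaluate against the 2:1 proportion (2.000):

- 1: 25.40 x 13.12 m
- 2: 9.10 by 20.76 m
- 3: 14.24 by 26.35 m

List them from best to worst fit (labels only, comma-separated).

1, 3, 2

Ratios: 1 = 25.40 / 13.12 ≈ 1.936; 2 = 20.76 / 9.10 ≈ 2.281; 3 = 26.35 / 14.24 ≈ 1.850.
|Δ from 2.000|: 1 0.064; 2 0.281; 3 0.150.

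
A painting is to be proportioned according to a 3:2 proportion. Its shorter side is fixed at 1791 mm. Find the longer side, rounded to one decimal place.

3:2 = 1.50000.
Longer side = 1791 × 1.50000 ≈ 2686.500 → 2686.5 mm.

2686.5 mm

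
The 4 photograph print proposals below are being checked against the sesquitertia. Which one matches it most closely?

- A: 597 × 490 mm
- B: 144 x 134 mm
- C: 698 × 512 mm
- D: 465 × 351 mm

D

Ratios (long/short): A ≈ 1.218; B ≈ 1.075; C ≈ 1.363; D ≈ 1.325.
4:3 ≈ 1.333; option D is nearest (Δ 0.008).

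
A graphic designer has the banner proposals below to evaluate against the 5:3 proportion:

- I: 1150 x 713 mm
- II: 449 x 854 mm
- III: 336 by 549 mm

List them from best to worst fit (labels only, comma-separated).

Ratios: I = 1150 / 713 ≈ 1.613; II = 854 / 449 ≈ 1.902; III = 549 / 336 ≈ 1.634.
|Δ from 1.667|: I 0.054; II 0.235; III 0.033.

III, I, II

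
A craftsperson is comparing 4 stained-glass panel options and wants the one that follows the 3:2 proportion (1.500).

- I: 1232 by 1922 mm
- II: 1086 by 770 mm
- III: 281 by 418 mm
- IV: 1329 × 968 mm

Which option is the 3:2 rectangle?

III

Ratios (long/short): I ≈ 1.560; II ≈ 1.410; III ≈ 1.488; IV ≈ 1.373.
3:2 ≈ 1.500; option III is nearest (Δ 0.012).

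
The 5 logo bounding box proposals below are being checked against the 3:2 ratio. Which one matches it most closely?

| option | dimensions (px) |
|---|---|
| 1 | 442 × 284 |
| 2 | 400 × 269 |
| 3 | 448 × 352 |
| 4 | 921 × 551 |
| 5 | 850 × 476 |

2

Ratios (long/short): 1 ≈ 1.556; 2 ≈ 1.487; 3 ≈ 1.273; 4 ≈ 1.672; 5 ≈ 1.786.
3:2 ≈ 1.500; option 2 is nearest (Δ 0.013).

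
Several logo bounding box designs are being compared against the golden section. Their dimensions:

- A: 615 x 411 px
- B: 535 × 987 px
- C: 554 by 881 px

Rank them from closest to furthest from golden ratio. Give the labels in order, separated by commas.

C, A, B

Ratios: A = 615 / 411 ≈ 1.496; B = 987 / 535 ≈ 1.845; C = 881 / 554 ≈ 1.590.
|Δ from 1.618|: A 0.122; B 0.227; C 0.028.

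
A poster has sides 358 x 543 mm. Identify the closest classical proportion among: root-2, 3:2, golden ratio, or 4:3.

543/358 ≈ 1.517. Nearest candidates are 3:2 (1.500, off by 0.017) and golden ratio (1.618, off by 0.101).

3:2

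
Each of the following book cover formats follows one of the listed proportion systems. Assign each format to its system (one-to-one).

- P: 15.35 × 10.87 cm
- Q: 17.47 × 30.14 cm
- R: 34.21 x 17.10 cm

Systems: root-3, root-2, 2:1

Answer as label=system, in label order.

P=root-2, Q=root-3, R=2:1

Ratios: P ≈ 1.412; Q ≈ 1.725; R ≈ 2.001.
Targets: root-3 ≈ 1.732; root-2 ≈ 1.414; 2:1 ≈ 2.000.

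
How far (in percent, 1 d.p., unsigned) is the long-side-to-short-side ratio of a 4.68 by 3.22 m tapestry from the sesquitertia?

Ratio = 4.68 / 3.22 ≈ 1.4534.
Ideal 4:3 ≈ 1.3333. |1.4534 − 1.3333| / 1.3333 ≈ 9.01% → 9.0%.

9.0%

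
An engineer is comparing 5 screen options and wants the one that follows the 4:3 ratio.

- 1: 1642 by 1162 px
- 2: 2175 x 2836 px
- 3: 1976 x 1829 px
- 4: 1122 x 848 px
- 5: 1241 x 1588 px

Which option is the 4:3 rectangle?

Target 4:3 ≈ 1.333.
1: 1.413 (Δ0.080)  2: 1.304 (Δ0.029)  3: 1.080 (Δ0.253)  4: 1.323 (Δ0.010)  5: 1.280 (Δ0.053)

4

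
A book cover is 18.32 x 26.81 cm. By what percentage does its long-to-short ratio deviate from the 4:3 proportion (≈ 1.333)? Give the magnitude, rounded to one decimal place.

9.8%

Ratio = 26.81 / 18.32 ≈ 1.4634.
Ideal 4:3 ≈ 1.3333. |1.4634 − 1.3333| / 1.3333 ≈ 9.76% → 9.8%.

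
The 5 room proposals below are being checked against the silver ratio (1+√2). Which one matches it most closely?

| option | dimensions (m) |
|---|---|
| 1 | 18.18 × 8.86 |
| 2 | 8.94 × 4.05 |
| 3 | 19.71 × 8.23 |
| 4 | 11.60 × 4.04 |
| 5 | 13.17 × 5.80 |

3

Ratios (long/short): 1 ≈ 2.052; 2 ≈ 2.207; 3 ≈ 2.395; 4 ≈ 2.871; 5 ≈ 2.271.
silver ratio ≈ 2.414; option 3 is nearest (Δ 0.019).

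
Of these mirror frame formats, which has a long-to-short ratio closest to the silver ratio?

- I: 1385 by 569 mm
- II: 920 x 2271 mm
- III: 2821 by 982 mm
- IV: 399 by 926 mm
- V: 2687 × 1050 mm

Ratios (long/short): I ≈ 2.434; II ≈ 2.468; III ≈ 2.873; IV ≈ 2.321; V ≈ 2.559.
silver ratio ≈ 2.414; option I is nearest (Δ 0.020).

I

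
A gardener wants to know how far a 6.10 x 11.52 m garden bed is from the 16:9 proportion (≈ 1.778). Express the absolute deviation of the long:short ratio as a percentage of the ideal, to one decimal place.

6.2%

Ratio = 11.52 / 6.10 ≈ 1.8885.
Ideal 16:9 ≈ 1.7778. |1.8885 − 1.7778| / 1.7778 ≈ 6.23% → 6.2%.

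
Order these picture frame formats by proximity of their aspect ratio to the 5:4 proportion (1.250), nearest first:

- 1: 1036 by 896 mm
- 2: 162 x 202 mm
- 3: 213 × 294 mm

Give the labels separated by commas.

2, 1, 3

1: 1036/896 ≈ 1.156 → |1.156 − 1.250| = 0.094
2: 202/162 ≈ 1.247 → |1.247 − 1.250| = 0.003
3: 294/213 ≈ 1.380 → |1.380 − 1.250| = 0.130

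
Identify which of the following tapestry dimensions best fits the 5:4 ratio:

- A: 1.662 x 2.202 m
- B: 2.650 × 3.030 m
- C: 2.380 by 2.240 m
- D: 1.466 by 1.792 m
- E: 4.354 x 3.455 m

Target 5:4 ≈ 1.250.
A: 1.325 (Δ0.075)  B: 1.143 (Δ0.107)  C: 1.062 (Δ0.188)  D: 1.222 (Δ0.028)  E: 1.260 (Δ0.010)

E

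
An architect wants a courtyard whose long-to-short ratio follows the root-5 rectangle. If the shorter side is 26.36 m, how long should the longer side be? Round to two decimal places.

58.94 m

root-5 ≈ 2.23607.
Longer side = 26.36 × 2.23607 ≈ 58.9428 → 58.94 m.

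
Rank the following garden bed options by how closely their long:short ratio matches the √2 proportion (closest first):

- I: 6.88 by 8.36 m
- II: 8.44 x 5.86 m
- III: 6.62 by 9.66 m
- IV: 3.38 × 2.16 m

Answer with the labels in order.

II, III, IV, I

Ratios: I = 8.36 / 6.88 ≈ 1.215; II = 8.44 / 5.86 ≈ 1.440; III = 9.66 / 6.62 ≈ 1.459; IV = 3.38 / 2.16 ≈ 1.565.
|Δ from 1.414|: I 0.199; II 0.026; III 0.045; IV 0.151.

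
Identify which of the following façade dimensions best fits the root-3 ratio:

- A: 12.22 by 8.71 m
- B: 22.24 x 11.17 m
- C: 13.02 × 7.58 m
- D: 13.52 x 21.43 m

Ratios (long/short): A ≈ 1.403; B ≈ 1.991; C ≈ 1.718; D ≈ 1.585.
root-3 ≈ 1.732; option C is nearest (Δ 0.014).

C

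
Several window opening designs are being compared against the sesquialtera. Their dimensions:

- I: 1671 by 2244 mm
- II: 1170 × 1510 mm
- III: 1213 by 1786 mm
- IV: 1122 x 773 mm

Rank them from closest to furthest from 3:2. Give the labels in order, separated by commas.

Ratios: I = 2244 / 1671 ≈ 1.343; II = 1510 / 1170 ≈ 1.291; III = 1786 / 1213 ≈ 1.472; IV = 1122 / 773 ≈ 1.451.
|Δ from 1.500|: I 0.157; II 0.209; III 0.028; IV 0.049.

III, IV, I, II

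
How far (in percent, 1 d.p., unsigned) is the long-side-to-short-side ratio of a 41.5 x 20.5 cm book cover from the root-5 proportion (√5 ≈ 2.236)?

9.5%

Ratio = 41.5 / 20.5 ≈ 2.0244.
Ideal root-5 ≈ 2.2361. |2.0244 − 2.2361| / 2.2361 ≈ 9.47% → 9.5%.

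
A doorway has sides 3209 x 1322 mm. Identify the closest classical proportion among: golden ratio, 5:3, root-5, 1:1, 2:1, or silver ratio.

silver ratio

Ratio = 3209 / 1322 ≈ 2.427.
Distances: golden ratio 1.618 (Δ 0.809); 5:3 1.667 (Δ 0.760); root-5 2.236 (Δ 0.191); 1:1 1.000 (Δ 1.427); 2:1 2.000 (Δ 0.427); silver ratio 2.414 (Δ 0.013).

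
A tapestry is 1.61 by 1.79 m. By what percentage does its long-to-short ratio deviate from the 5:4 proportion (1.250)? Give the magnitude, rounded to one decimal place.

Ratio = 1.79 / 1.61 ≈ 1.1118.
Ideal 5:4 = 1.2500. |1.1118 − 1.2500| / 1.2500 ≈ 11.06% → 11.1%.

11.1%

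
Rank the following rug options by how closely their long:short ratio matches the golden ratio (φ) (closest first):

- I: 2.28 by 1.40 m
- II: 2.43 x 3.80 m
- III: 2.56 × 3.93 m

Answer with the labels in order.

I, II, III

Ratios: I = 2.28 / 1.40 ≈ 1.629; II = 3.80 / 2.43 ≈ 1.564; III = 3.93 / 2.56 ≈ 1.535.
|Δ from 1.618|: I 0.011; II 0.054; III 0.083.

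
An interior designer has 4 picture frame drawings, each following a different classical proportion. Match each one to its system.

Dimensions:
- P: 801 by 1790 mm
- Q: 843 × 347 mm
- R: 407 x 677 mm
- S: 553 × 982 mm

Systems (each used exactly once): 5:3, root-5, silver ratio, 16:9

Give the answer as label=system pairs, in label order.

Ratios: P ≈ 2.235; Q ≈ 2.429; R ≈ 1.663; S ≈ 1.776.
Targets: 5:3 ≈ 1.667; root-5 ≈ 2.236; silver ratio ≈ 2.414; 16:9 ≈ 1.778.

P=root-5, Q=silver ratio, R=5:3, S=16:9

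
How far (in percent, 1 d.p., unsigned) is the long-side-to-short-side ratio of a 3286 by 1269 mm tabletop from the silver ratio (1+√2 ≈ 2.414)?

7.3%

Ratio = 3286 / 1269 ≈ 2.5894.
Ideal silver ratio ≈ 2.4142. |2.5894 − 2.4142| / 2.4142 ≈ 7.26% → 7.3%.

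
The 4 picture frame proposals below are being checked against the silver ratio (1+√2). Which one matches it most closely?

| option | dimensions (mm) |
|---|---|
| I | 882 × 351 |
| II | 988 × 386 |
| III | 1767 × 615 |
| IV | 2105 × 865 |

IV

Ratios (long/short): I ≈ 2.513; II ≈ 2.560; III ≈ 2.873; IV ≈ 2.434.
silver ratio ≈ 2.414; option IV is nearest (Δ 0.020).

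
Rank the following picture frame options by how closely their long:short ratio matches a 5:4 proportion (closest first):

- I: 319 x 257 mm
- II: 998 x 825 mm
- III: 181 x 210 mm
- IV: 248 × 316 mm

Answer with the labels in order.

Ratios: I = 319 / 257 ≈ 1.241; II = 998 / 825 ≈ 1.210; III = 210 / 181 ≈ 1.160; IV = 316 / 248 ≈ 1.274.
|Δ from 1.250|: I 0.009; II 0.040; III 0.090; IV 0.024.

I, IV, II, III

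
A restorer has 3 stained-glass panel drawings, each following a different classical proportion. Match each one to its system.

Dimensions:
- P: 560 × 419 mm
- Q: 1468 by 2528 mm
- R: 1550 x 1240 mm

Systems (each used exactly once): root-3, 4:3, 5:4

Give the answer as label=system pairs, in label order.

P=4:3, Q=root-3, R=5:4

Ratios: P ≈ 1.337; Q ≈ 1.722; R ≈ 1.250.
Targets: root-3 ≈ 1.732; 4:3 ≈ 1.333; 5:4 ≈ 1.250.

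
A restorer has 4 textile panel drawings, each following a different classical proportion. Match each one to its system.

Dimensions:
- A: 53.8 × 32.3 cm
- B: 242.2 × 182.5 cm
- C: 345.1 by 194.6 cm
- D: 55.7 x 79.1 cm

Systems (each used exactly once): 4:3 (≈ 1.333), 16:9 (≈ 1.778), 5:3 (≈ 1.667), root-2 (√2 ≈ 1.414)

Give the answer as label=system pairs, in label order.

Ratios: A ≈ 1.666; B ≈ 1.327; C ≈ 1.773; D ≈ 1.420.
Targets: 4:3 ≈ 1.333; 16:9 ≈ 1.778; 5:3 ≈ 1.667; root-2 ≈ 1.414.

A=5:3, B=4:3, C=16:9, D=root-2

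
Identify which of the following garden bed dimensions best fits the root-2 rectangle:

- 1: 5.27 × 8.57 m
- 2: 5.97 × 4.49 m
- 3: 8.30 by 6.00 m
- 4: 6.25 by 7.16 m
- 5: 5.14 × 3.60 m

Ratios (long/short): 1 ≈ 1.626; 2 ≈ 1.330; 3 ≈ 1.383; 4 ≈ 1.146; 5 ≈ 1.428.
root-2 ≈ 1.414; option 5 is nearest (Δ 0.014).

5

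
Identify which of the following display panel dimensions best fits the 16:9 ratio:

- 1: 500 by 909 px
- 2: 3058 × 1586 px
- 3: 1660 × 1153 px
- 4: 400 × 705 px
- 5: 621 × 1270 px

4

Ratios (long/short): 1 ≈ 1.818; 2 ≈ 1.928; 3 ≈ 1.440; 4 ≈ 1.762; 5 ≈ 2.045.
16:9 ≈ 1.778; option 4 is nearest (Δ 0.016).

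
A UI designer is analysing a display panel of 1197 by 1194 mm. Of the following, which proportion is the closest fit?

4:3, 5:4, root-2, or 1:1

1:1

1197/1194 ≈ 1.003. Nearest candidates are 1:1 (1.000, off by 0.003) and 5:4 (1.250, off by 0.247).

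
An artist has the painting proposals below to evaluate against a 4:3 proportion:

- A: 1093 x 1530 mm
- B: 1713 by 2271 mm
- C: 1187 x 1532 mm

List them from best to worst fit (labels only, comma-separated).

B, C, A

A: 1530/1093 ≈ 1.400 → |1.400 − 1.333| = 0.067
B: 2271/1713 ≈ 1.326 → |1.326 − 1.333| = 0.007
C: 1532/1187 ≈ 1.291 → |1.291 − 1.333| = 0.042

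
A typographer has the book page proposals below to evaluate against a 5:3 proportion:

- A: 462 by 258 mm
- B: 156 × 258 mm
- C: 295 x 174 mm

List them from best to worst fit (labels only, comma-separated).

B, C, A

A: 462/258 ≈ 1.791 → |1.791 − 1.667| = 0.124
B: 258/156 ≈ 1.654 → |1.654 − 1.667| = 0.013
C: 295/174 ≈ 1.695 → |1.695 − 1.667| = 0.028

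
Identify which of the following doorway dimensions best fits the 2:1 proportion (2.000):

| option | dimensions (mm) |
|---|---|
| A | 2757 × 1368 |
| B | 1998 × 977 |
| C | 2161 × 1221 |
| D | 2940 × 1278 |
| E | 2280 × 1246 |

A

Target 2:1 ≈ 2.000.
A: 2.015 (Δ0.015)  B: 2.045 (Δ0.045)  C: 1.770 (Δ0.230)  D: 2.300 (Δ0.300)  E: 1.830 (Δ0.170)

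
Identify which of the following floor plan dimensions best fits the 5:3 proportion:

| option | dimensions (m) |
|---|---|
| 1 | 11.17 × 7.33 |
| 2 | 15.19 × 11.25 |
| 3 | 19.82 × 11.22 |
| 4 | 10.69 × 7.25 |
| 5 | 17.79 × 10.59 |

Target 5:3 ≈ 1.667.
1: 1.524 (Δ0.143)  2: 1.350 (Δ0.317)  3: 1.766 (Δ0.099)  4: 1.474 (Δ0.193)  5: 1.680 (Δ0.013)

5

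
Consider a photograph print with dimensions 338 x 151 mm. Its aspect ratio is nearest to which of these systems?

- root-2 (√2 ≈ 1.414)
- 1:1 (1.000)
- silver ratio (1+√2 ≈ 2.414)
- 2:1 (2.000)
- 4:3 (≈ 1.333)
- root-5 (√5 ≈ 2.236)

root-5

338/151 ≈ 2.238. Nearest candidates are root-5 (2.236, off by 0.002) and silver ratio (2.414, off by 0.176).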